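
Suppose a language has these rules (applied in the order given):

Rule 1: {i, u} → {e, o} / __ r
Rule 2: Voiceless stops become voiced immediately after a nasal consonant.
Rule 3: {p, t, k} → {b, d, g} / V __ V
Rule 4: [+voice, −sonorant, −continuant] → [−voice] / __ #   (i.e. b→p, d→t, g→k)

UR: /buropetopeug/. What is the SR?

Rule 1 (pre-rhotic lowering): /u/ is a high vowel immediately before /r/, so it lowers to [o]. /buropetopeug/ → boropetopeug.
Rule 2 (post-nasal voicing): no segment meets the environment; /boropetopeug/ is unchanged.
Rule 3 (intervocalic voicing): /p/ is a voiceless stop between vowels /o/ and /e/, so it voices to [b]. /t/ is a voiceless stop between vowels /e/ and /o/, so it voices to [d]. /p/ is a voiceless stop between vowels /o/ and /e/, so it voices to [b]. /boropetopeug/ → borobedobeug.
Rule 4 (final devoicing): /g/ is a voiced stop in word-final position, so it devoices to [k]. /borobedobeug/ → borobedobeuk.

borobedobeuk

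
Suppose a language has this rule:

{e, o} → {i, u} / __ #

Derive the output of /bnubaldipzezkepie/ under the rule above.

/e/ is a mid vowel in word-final position, so it raises to [i].
The other instances of /e/ do not occur in the required environment and remain unchanged.
Surface form: [bnubaldipzezkepii].

bnubaldipzezkepii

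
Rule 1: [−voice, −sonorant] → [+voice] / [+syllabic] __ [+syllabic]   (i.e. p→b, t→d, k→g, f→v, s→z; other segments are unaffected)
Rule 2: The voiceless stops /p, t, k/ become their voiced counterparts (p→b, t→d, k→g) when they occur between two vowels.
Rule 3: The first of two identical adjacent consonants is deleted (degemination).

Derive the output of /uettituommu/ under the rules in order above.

uetiduomu

Rule 1 (intervocalic voicing): /t/ is a voiceless obstruent between vowels /i/ and /u/, so it voices to [d]. /uettituommu/ → uettiduommu.
Rule 2 (intervocalic voicing): no segment meets the environment; /uettiduommu/ is unchanged.
Rule 3 (degemination): /tt/ is a geminate; the first /t/ deletes. /mm/ is a geminate; the first /m/ deletes. /uettiduommu/ → uetiduomu.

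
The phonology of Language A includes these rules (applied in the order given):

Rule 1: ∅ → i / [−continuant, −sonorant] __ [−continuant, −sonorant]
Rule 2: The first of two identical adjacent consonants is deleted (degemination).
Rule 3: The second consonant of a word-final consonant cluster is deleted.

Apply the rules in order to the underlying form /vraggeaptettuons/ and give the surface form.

Rule 1 (stop-cluster i-epenthesis): /g/ and /g/ form a stop–stop cluster, so [i] is inserted between them. /p/ and /t/ form a stop–stop cluster, so [i] is inserted between them. /t/ and /t/ form a stop–stop cluster, so [i] is inserted between them. /vraggeaptettuons/ → vragigeapitetituons.
Rule 2 (degemination): no segment meets the environment; /vragigeapitetituons/ is unchanged.
Rule 3 (final cluster simplification): /s/ is the second consonant of a word-final cluster /ns/, so it deletes. /vragigeapitetituons/ → vragigeapitetituon.

vragigeapitetituon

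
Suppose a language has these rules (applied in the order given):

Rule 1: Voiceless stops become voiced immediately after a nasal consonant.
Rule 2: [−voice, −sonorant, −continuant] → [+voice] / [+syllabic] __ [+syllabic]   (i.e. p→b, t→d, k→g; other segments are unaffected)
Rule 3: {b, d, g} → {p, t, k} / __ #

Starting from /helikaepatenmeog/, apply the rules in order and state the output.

heligaebadenmeok

Rule 1 (post-nasal voicing): no segment meets the environment; /helikaepatenmeog/ is unchanged.
Rule 2 (intervocalic voicing): /k/ is a voiceless stop between vowels /i/ and /a/, so it voices to [g]. /p/ is a voiceless stop between vowels /e/ and /a/, so it voices to [b]. /t/ is a voiceless stop between vowels /a/ and /e/, so it voices to [d]. /helikaepatenmeog/ → heligaebadenmeog.
Rule 3 (final devoicing): /g/ is a voiced stop in word-final position, so it devoices to [k]. /heligaebadenmeog/ → heligaebadenmeok.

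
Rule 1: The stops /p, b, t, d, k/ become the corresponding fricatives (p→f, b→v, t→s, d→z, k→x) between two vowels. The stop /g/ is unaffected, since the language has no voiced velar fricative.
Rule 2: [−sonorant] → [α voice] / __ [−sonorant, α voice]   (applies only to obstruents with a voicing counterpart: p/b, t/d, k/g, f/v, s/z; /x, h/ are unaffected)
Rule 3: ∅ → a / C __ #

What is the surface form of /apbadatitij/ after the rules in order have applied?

abbazasisija

Rule 1 (intervocalic spirantization): /d/ is a stop between vowels /a/ and /a/, so it spirantizes to the fricative [z]. /t/ is a stop between vowels /a/ and /i/, so it spirantizes to the fricative [s]. /t/ is a stop between vowels /i/ and /i/, so it spirantizes to the fricative [s]. /apbadatitij/ → apbazasisij.
Rule 2 (regressive voicing assimilation): /p/ precedes the voiced obstruent /b/, so it voices to [b] by assimilation. /apbazasisij/ → abbazasisij.
Rule 3 (final a-epenthesis): the form ends in the consonant /j/, so [a] is inserted word-finally. /abbazasisij/ → abbazasisija.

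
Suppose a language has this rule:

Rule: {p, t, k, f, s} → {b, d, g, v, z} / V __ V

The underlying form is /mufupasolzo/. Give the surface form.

muvubazolzo

/f/ is a voiceless obstruent between vowels /u/ and /u/, so it voices to [v].
/p/ is a voiceless obstruent between vowels /u/ and /a/, so it voices to [b].
/s/ is a voiceless obstruent between vowels /a/ and /o/, so it voices to [z].
Surface form: [muvubazolzo].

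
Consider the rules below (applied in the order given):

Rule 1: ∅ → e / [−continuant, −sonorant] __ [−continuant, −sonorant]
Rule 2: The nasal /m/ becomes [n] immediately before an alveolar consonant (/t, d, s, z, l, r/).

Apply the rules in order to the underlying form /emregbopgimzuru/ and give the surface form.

enregebopeginzuru

Rule 1 (stop-cluster e-epenthesis): /g/ and /b/ form a stop–stop cluster, so [e] is inserted between them. /p/ and /g/ form a stop–stop cluster, so [e] is inserted between them. /emregbopgimzuru/ → emregebopegimzuru.
Rule 2 (nasal place assimilation): /m/ precedes the alveolar consonant /r/, so it assimilates in place to [n]. /m/ precedes the alveolar consonant /z/, so it assimilates in place to [n]. /emregebopegimzuru/ → enregebopeginzuru.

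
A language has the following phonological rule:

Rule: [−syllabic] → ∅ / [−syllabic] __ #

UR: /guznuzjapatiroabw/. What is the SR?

guznuzjapatiroab

/w/ is the second consonant of a word-final cluster /bw/, so it deletes.
The other instances of /g/, /z/, /n/, /j/, /p/, /t/, /r/, /b/ do not occur in the required environment and remain unchanged.
Surface form: [guznuzjapatiroab].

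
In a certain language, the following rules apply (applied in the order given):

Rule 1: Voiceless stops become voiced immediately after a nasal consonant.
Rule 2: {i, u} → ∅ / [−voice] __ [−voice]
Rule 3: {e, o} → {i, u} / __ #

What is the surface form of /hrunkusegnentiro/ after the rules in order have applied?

Rule 1 (post-nasal voicing): /k/ is a voiceless stop immediately after the nasal /n/, so it voices to [g]. /t/ is a voiceless stop immediately after the nasal /n/, so it voices to [d]. /hrunkusegnentiro/ → hrungusegnendiro.
Rule 2 (high vowel syncope): no segment meets the environment; /hrungusegnendiro/ is unchanged.
Rule 3 (final vowel raising): /o/ is a mid vowel in word-final position, so it raises to [u]. /hrungusegnendiro/ → hrungusegnendiru.

hrungusegnendiru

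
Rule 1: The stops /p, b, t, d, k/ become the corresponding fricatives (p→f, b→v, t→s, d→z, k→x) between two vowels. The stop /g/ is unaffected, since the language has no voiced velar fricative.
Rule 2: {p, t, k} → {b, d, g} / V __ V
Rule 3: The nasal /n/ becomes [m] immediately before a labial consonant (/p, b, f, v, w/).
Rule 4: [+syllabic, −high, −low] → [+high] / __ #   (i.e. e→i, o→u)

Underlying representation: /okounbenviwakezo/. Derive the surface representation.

oxoumbemviwaxezu

Rule 1 (intervocalic spirantization): /k/ is a stop between vowels /o/ and /o/, so it spirantizes to the fricative [x]. /k/ is a stop between vowels /a/ and /e/, so it spirantizes to the fricative [x]. /okounbenviwakezo/ → oxounbenviwaxezo.
Rule 2 (intervocalic voicing): no segment meets the environment; /oxounbenviwaxezo/ is unchanged.
Rule 3 (nasal place assimilation): /n/ precedes the labial consonant /b/, so it assimilates in place to [m]. /n/ precedes the labial consonant /v/, so it assimilates in place to [m]. /oxounbenviwaxezo/ → oxoumbemviwaxezo.
Rule 4 (final vowel raising): /o/ is a mid vowel in word-final position, so it raises to [u]. /oxoumbemviwaxezo/ → oxoumbemviwaxezu.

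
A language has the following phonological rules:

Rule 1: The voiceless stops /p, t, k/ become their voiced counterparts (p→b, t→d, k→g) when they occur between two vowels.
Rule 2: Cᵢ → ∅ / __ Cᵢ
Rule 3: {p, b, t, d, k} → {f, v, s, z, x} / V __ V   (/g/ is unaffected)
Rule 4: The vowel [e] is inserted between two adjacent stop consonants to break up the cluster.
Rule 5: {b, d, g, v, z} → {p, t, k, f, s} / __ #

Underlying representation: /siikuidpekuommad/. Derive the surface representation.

Rule 1 (intervocalic voicing): /k/ is a voiceless stop between vowels /i/ and /u/, so it voices to [g]. /k/ is a voiceless stop between vowels /e/ and /u/, so it voices to [g]. /siikuidpekuommad/ → siiguidpeguommad.
Rule 2 (degemination): /mm/ is a geminate; the first /m/ deletes. /siiguidpeguommad/ → siiguidpeguomad.
Rule 3 (intervocalic spirantization): no segment meets the environment; /siiguidpeguomad/ is unchanged.
Rule 4 (stop-cluster e-epenthesis): /d/ and /p/ form a stop–stop cluster, so [e] is inserted between them. /siiguidpeguomad/ → siiguidepeguomad.
Rule 5 (final devoicing): /d/ is a voiced obstruent in word-final position, so it devoices to [t]. /siiguidepeguomad/ → siiguidepeguomat.

siiguidepeguomat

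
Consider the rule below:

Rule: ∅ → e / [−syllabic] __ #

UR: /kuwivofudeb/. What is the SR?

kuwivofudebe

the form ends in the consonant /b/, so [e] is inserted word-finally.
Surface form: [kuwivofudebe].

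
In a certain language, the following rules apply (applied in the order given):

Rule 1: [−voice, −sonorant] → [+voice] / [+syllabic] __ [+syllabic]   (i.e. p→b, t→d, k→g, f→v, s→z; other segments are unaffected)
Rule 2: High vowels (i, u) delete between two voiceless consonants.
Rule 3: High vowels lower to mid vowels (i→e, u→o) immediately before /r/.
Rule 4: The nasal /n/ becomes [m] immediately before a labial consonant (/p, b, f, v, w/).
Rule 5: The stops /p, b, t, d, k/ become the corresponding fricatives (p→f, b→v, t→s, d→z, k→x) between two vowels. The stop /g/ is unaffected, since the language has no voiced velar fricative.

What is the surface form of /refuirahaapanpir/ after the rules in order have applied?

revuerahaavamper

Rule 1 (intervocalic voicing): /f/ is a voiceless obstruent between vowels /e/ and /u/, so it voices to [v]. /p/ is a voiceless obstruent between vowels /a/ and /a/, so it voices to [b]. /refuirahaapanpir/ → revuirahaabanpir.
Rule 2 (high vowel syncope): no segment meets the environment; /revuirahaabanpir/ is unchanged.
Rule 3 (pre-rhotic lowering): /i/ is a high vowel immediately before /r/, so it lowers to [e]. /i/ is a high vowel immediately before /r/, so it lowers to [e]. /revuirahaabanpir/ → revuerahaabanper.
Rule 4 (nasal place assimilation): /n/ precedes the labial consonant /p/, so it assimilates in place to [m]. /revuerahaabanper/ → revuerahaabamper.
Rule 5 (intervocalic spirantization): /b/ is a stop between vowels /a/ and /a/, so it spirantizes to the fricative [v]. /revuerahaabamper/ → revuerahaavamper.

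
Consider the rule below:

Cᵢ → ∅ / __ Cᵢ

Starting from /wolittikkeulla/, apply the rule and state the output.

wolitikeula

/tt/ is a geminate; the first /t/ deletes.
/kk/ is a geminate; the first /k/ deletes.
/ll/ is a geminate; the first /l/ deletes.
The other instances of /w/, /l/, /t/, /k/ do not occur in the required environment and remain unchanged.
Surface form: [wolitikeula].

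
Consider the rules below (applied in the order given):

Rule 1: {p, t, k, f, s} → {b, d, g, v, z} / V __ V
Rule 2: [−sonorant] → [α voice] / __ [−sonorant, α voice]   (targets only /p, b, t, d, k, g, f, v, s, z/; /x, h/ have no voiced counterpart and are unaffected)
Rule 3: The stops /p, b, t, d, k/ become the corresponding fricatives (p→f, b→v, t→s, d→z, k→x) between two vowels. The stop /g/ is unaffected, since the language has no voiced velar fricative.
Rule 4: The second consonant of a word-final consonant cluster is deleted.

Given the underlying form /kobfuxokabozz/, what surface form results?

kopfuxogavoz

Rule 1 (intervocalic voicing): /k/ is a voiceless obstruent between vowels /o/ and /a/, so it voices to [g]. /kobfuxokabozz/ → kobfuxogabozz.
Rule 2 (regressive voicing assimilation): /b/ precedes the voiceless obstruent /f/, so it devoices to [p] by assimilation. /kobfuxogabozz/ → kopfuxogabozz.
Rule 3 (intervocalic spirantization): /b/ is a stop between vowels /a/ and /o/, so it spirantizes to the fricative [v]. /kopfuxogabozz/ → kopfuxogavozz.
Rule 4 (final cluster simplification): /z/ is the second consonant of a word-final cluster /zz/, so it deletes. /kopfuxogavozz/ → kopfuxogavoz.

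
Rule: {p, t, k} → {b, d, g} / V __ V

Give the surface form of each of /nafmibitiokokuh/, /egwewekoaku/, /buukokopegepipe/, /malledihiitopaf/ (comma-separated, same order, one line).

nafmibidiogoguh, egwewegoagu, buugogobegebibe, malledihiidobaf

/nafmibitiokokuh/: /t/ is a voiceless stop between vowels /i/ and /i/, so it voices to [d]. /k/ is a voiceless stop between vowels /o/ and /o/, so it voices to [g]. /k/ is a voiceless stop between vowels /o/ and /u/, so it voices to [g]. → [nafmibidiogoguh].
/egwewekoaku/: /k/ is a voiceless stop between vowels /e/ and /o/, so it voices to [g]. /k/ is a voiceless stop between vowels /a/ and /u/, so it voices to [g]. → [egwewegoagu].
/buukokopegepipe/: /k/ is a voiceless stop between vowels /u/ and /o/, so it voices to [g]. /k/ is a voiceless stop between vowels /o/ and /o/, so it voices to [g]. /p/ is a voiceless stop between vowels /o/ and /e/, so it voices to [b]. /p/ is a voiceless stop between vowels /e/ and /i/, so it voices to [b]. /p/ is a voiceless stop between vowels /i/ and /e/, so it voices to [b]. → [buugogobegebibe].
/malledihiitopaf/: /t/ is a voiceless stop between vowels /i/ and /o/, so it voices to [d]. /p/ is a voiceless stop between vowels /o/ and /a/, so it voices to [b]. → [malledihiidobaf].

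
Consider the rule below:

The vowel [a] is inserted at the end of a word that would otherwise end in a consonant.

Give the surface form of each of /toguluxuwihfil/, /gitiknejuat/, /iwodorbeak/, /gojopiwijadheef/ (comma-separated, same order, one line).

/toguluxuwihfil/: the form ends in the consonant /l/, so [a] is inserted word-finally. → [toguluxuwihfila].
/gitiknejuat/: the form ends in the consonant /t/, so [a] is inserted word-finally. → [gitiknejuata].
/iwodorbeak/: the form ends in the consonant /k/, so [a] is inserted word-finally. → [iwodorbeaka].
/gojopiwijadheef/: the form ends in the consonant /f/, so [a] is inserted word-finally. → [gojopiwijadheefa].

toguluxuwihfila, gitiknejuata, iwodorbeaka, gojopiwijadheefa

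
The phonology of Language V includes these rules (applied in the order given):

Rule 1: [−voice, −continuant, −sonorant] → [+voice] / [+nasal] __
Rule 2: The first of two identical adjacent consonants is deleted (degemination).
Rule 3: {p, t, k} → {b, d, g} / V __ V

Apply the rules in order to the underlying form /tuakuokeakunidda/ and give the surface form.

tuaguogeagunida

Rule 1 (post-nasal voicing): no segment meets the environment; /tuakuokeakunidda/ is unchanged.
Rule 2 (degemination): /dd/ is a geminate; the first /d/ deletes. /tuakuokeakunidda/ → tuakuokeakunida.
Rule 3 (intervocalic voicing): /k/ is a voiceless stop between vowels /a/ and /u/, so it voices to [g]. /k/ is a voiceless stop between vowels /o/ and /e/, so it voices to [g]. /k/ is a voiceless stop between vowels /a/ and /u/, so it voices to [g]. /tuakuokeakunida/ → tuaguogeagunida.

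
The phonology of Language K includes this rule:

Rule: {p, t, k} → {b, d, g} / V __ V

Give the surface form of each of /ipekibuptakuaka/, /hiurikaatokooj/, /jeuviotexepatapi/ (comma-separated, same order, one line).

ibegibuptaguaga, hiurigaadogooj, jeuviodexebadabi

/ipekibuptakuaka/: /p/ is a voiceless stop between vowels /i/ and /e/, so it voices to [b]. /k/ is a voiceless stop between vowels /e/ and /i/, so it voices to [g]. /k/ is a voiceless stop between vowels /a/ and /u/, so it voices to [g]. /k/ is a voiceless stop between vowels /a/ and /a/, so it voices to [g]. → [ibegibuptaguaga].
/hiurikaatokooj/: /k/ is a voiceless stop between vowels /i/ and /a/, so it voices to [g]. /t/ is a voiceless stop between vowels /a/ and /o/, so it voices to [d]. /k/ is a voiceless stop between vowels /o/ and /o/, so it voices to [g]. → [hiurigaadogooj].
/jeuviotexepatapi/: /t/ is a voiceless stop between vowels /o/ and /e/, so it voices to [d]. /p/ is a voiceless stop between vowels /e/ and /a/, so it voices to [b]. /t/ is a voiceless stop between vowels /a/ and /a/, so it voices to [d]. /p/ is a voiceless stop between vowels /a/ and /i/, so it voices to [b]. → [jeuviodexebadabi].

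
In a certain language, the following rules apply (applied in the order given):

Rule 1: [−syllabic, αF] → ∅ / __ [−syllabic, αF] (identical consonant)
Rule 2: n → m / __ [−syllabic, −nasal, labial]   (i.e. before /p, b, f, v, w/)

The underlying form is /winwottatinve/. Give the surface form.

wimwotatimve

Rule 1 (degemination): /tt/ is a geminate; the first /t/ deletes. /winwottatinve/ → winwotatinve.
Rule 2 (nasal place assimilation): /n/ precedes the labial consonant /w/, so it assimilates in place to [m]. /n/ precedes the labial consonant /v/, so it assimilates in place to [m]. /winwotatinve/ → wimwotatimve.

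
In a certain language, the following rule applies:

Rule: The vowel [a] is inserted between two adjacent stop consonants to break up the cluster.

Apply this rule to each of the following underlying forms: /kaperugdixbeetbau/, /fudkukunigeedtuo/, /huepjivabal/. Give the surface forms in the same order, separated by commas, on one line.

kaperugadixbeetabau, fudakukunigeedatuo, huepjivabal

/kaperugdixbeetbau/: /g/ and /d/ form a stop–stop cluster, so [a] is inserted between them. /t/ and /b/ form a stop–stop cluster, so [a] is inserted between them. → [kaperugadixbeetabau].
/fudkukunigeedtuo/: /d/ and /k/ form a stop–stop cluster, so [a] is inserted between them. /d/ and /t/ form a stop–stop cluster, so [a] is inserted between them. → [fudakukunigeedatuo].
/huepjivabal/: the rule's environment is not met; surfaces unchanged as [huepjivabal].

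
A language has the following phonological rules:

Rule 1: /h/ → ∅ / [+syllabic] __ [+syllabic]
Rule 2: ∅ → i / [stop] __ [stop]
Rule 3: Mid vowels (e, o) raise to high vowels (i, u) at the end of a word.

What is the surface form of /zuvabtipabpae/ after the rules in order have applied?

Rule 1 (intervocalic h-deletion): no segment meets the environment; /zuvabtipabpae/ is unchanged.
Rule 2 (stop-cluster i-epenthesis): /b/ and /t/ form a stop–stop cluster, so [i] is inserted between them. /b/ and /p/ form a stop–stop cluster, so [i] is inserted between them. /zuvabtipabpae/ → zuvabitipabipae.
Rule 3 (final vowel raising): /e/ is a mid vowel in word-final position, so it raises to [i]. /zuvabitipabipae/ → zuvabitipabipai.

zuvabitipabipai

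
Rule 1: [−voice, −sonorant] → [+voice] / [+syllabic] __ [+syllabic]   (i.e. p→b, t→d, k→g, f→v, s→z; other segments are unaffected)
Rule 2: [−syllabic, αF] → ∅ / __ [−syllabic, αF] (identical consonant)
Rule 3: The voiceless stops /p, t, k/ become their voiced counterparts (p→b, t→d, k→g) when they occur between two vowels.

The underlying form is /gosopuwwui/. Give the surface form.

Rule 1 (intervocalic voicing): /s/ is a voiceless obstruent between vowels /o/ and /o/, so it voices to [z]. /p/ is a voiceless obstruent between vowels /o/ and /u/, so it voices to [b]. /gosopuwwui/ → gozobuwwui.
Rule 2 (degemination): /ww/ is a geminate; the first /w/ deletes. /gozobuwwui/ → gozobuwui.
Rule 3 (intervocalic voicing): no segment meets the environment; /gozobuwui/ is unchanged.

gozobuwui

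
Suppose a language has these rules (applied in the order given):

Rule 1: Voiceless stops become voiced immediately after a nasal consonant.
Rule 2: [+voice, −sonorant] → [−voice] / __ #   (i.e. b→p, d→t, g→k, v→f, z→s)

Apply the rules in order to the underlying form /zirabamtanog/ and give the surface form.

zirabamdanok

Rule 1 (post-nasal voicing): /t/ is a voiceless stop immediately after the nasal /m/, so it voices to [d]. /zirabamtanog/ → zirabamdanog.
Rule 2 (final devoicing): /g/ is a voiced obstruent in word-final position, so it devoices to [k]. /zirabamdanog/ → zirabamdanok.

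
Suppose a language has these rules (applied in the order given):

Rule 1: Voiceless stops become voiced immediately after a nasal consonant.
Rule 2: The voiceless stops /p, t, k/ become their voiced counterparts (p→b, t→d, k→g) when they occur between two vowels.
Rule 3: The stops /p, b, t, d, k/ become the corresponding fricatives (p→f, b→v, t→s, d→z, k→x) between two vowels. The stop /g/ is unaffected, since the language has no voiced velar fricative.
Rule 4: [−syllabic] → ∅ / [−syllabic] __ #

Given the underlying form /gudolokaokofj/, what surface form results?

Rule 1 (post-nasal voicing): no segment meets the environment; /gudolokaokofj/ is unchanged.
Rule 2 (intervocalic voicing): /k/ is a voiceless stop between vowels /o/ and /a/, so it voices to [g]. /k/ is a voiceless stop between vowels /o/ and /o/, so it voices to [g]. /gudolokaokofj/ → gudologaogofj.
Rule 3 (intervocalic spirantization): /d/ is a stop between vowels /u/ and /o/, so it spirantizes to the fricative [z]. /gudologaogofj/ → guzologaogofj.
Rule 4 (final cluster simplification): /j/ is the second consonant of a word-final cluster /fj/, so it deletes. /guzologaogofj/ → guzologaogof.

guzologaogof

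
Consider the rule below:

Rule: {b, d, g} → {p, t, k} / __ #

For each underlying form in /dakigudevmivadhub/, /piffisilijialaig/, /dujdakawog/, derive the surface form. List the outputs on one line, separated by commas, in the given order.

dakigudevmivadhup, piffisilijialaik, dujdakawok

/dakigudevmivadhub/: /b/ is a voiced stop in word-final position, so it devoices to [p]. → [dakigudevmivadhup].
/piffisilijialaig/: /g/ is a voiced stop in word-final position, so it devoices to [k]. → [piffisilijialaik].
/dujdakawog/: /g/ is a voiced stop in word-final position, so it devoices to [k]. → [dujdakawok].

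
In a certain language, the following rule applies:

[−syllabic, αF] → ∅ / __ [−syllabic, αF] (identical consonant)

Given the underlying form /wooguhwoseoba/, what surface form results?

No segment of /wooguhwoseoba/ meets the structural description of the rule, so the form surfaces unchanged.

wooguhwoseoba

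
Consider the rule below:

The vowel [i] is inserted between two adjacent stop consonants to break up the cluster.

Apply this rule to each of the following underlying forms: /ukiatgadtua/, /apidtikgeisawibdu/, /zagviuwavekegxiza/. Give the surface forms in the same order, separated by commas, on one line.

ukiatigaditua, apiditikigeisawibidu, zagviuwavekegxiza

/ukiatgadtua/: /t/ and /g/ form a stop–stop cluster, so [i] is inserted between them. /d/ and /t/ form a stop–stop cluster, so [i] is inserted between them. → [ukiatigaditua].
/apidtikgeisawibdu/: /d/ and /t/ form a stop–stop cluster, so [i] is inserted between them. /k/ and /g/ form a stop–stop cluster, so [i] is inserted between them. /b/ and /d/ form a stop–stop cluster, so [i] is inserted between them. → [apiditikigeisawibidu].
/zagviuwavekegxiza/: the rule's environment is not met; surfaces unchanged as [zagviuwavekegxiza].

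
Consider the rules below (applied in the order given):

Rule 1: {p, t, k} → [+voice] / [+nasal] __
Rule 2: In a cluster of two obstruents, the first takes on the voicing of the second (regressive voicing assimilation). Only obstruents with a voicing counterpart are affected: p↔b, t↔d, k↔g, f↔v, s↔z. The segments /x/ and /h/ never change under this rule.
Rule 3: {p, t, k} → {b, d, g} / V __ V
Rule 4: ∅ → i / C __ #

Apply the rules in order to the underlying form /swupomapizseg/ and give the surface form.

Rule 1 (post-nasal voicing): no segment meets the environment; /swupomapizseg/ is unchanged.
Rule 2 (regressive voicing assimilation): /z/ precedes the voiceless obstruent /s/, so it devoices to [s] by assimilation. /swupomapizseg/ → swupomapisseg.
Rule 3 (intervocalic voicing): /p/ is a voiceless stop between vowels /u/ and /o/, so it voices to [b]. /p/ is a voiceless stop between vowels /a/ and /i/, so it voices to [b]. /swupomapisseg/ → swubomabisseg.
Rule 4 (final i-epenthesis): the form ends in the consonant /g/, so [i] is inserted word-finally. /swubomabisseg/ → swubomabissegi.

swubomabissegi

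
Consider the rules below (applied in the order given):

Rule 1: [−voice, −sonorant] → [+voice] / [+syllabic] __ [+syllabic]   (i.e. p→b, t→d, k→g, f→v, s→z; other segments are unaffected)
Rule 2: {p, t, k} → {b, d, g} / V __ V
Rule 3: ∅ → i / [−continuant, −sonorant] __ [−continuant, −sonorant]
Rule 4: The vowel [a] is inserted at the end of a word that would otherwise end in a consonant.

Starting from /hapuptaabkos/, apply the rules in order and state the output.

Rule 1 (intervocalic voicing): /p/ is a voiceless obstruent between vowels /a/ and /u/, so it voices to [b]. /hapuptaabkos/ → habuptaabkos.
Rule 2 (intervocalic voicing): no segment meets the environment; /habuptaabkos/ is unchanged.
Rule 3 (stop-cluster i-epenthesis): /p/ and /t/ form a stop–stop cluster, so [i] is inserted between them. /b/ and /k/ form a stop–stop cluster, so [i] is inserted between them. /habuptaabkos/ → habupitaabikos.
Rule 4 (final a-epenthesis): the form ends in the consonant /s/, so [a] is inserted word-finally. /habupitaabikos/ → habupitaabikosa.

habupitaabikosa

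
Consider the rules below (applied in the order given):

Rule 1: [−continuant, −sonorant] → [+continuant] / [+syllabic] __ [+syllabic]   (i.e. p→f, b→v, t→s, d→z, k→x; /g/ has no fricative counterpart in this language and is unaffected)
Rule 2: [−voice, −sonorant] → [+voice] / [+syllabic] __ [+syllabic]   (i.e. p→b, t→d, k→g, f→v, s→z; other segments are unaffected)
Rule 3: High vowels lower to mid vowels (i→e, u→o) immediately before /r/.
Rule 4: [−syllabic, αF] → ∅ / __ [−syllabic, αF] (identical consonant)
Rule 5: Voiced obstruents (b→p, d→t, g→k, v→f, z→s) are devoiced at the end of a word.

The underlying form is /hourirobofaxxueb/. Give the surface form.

hoorerovovaxuep

Rule 1 (intervocalic spirantization): /b/ is a stop between vowels /o/ and /o/, so it spirantizes to the fricative [v]. /hourirobofaxxueb/ → hourirovofaxxueb.
Rule 2 (intervocalic voicing): /f/ is a voiceless obstruent between vowels /o/ and /a/, so it voices to [v]. /hourirovofaxxueb/ → hourirovovaxxueb.
Rule 3 (pre-rhotic lowering): /u/ is a high vowel immediately before /r/, so it lowers to [o]. /i/ is a high vowel immediately before /r/, so it lowers to [e]. /hourirovovaxxueb/ → hoorerovovaxxueb.
Rule 4 (degemination): /xx/ is a geminate; the first /x/ deletes. /hoorerovovaxxueb/ → hoorerovovaxueb.
Rule 5 (final devoicing): /b/ is a voiced obstruent in word-final position, so it devoices to [p]. /hoorerovovaxueb/ → hoorerovovaxuep.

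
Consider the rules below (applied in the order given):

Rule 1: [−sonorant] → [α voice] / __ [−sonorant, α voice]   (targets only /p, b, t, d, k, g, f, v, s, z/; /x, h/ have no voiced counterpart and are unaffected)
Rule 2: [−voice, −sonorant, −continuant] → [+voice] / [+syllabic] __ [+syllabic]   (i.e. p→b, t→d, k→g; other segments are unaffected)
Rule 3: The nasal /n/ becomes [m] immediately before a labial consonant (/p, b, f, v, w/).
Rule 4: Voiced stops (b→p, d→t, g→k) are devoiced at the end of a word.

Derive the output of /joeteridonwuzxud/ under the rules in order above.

joederidomwusxut

Rule 1 (regressive voicing assimilation): /z/ precedes the voiceless obstruent /x/, so it devoices to [s] by assimilation. /joeteridonwuzxud/ → joeteridonwusxud.
Rule 2 (intervocalic voicing): /t/ is a voiceless stop between vowels /e/ and /e/, so it voices to [d]. /joeteridonwusxud/ → joederidonwusxud.
Rule 3 (nasal place assimilation): /n/ precedes the labial consonant /w/, so it assimilates in place to [m]. /joederidonwusxud/ → joederidomwusxud.
Rule 4 (final devoicing): /d/ is a voiced stop in word-final position, so it devoices to [t]. /joederidomwusxud/ → joederidomwusxut.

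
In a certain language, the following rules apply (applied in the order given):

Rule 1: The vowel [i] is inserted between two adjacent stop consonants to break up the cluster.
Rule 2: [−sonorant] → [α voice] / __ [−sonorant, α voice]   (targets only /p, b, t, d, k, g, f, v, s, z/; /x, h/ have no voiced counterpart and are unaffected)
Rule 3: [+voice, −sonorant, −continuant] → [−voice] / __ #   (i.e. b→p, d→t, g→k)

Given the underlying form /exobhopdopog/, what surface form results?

Rule 1 (stop-cluster i-epenthesis): /p/ and /d/ form a stop–stop cluster, so [i] is inserted between them. /exobhopdopog/ → exobhopidopog.
Rule 2 (regressive voicing assimilation): /b/ precedes the voiceless obstruent /h/, so it devoices to [p] by assimilation. /exobhopidopog/ → exophopidopog.
Rule 3 (final devoicing): /g/ is a voiced stop in word-final position, so it devoices to [k]. /exophopidopog/ → exophopidopok.

exophopidopok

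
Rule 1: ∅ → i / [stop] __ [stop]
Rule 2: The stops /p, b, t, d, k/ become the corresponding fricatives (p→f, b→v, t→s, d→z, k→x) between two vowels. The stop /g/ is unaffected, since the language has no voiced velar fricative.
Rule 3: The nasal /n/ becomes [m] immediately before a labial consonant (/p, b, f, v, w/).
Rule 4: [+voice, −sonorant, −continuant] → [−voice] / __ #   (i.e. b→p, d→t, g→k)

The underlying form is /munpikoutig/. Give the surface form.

mumpixousik

Rule 1 (stop-cluster i-epenthesis): no segment meets the environment; /munpikoutig/ is unchanged.
Rule 2 (intervocalic spirantization): /k/ is a stop between vowels /i/ and /o/, so it spirantizes to the fricative [x]. /t/ is a stop between vowels /u/ and /i/, so it spirantizes to the fricative [s]. /munpikoutig/ → munpixousig.
Rule 3 (nasal place assimilation): /n/ precedes the labial consonant /p/, so it assimilates in place to [m]. /munpixousig/ → mumpixousig.
Rule 4 (final devoicing): /g/ is a voiced stop in word-final position, so it devoices to [k]. /mumpixousig/ → mumpixousik.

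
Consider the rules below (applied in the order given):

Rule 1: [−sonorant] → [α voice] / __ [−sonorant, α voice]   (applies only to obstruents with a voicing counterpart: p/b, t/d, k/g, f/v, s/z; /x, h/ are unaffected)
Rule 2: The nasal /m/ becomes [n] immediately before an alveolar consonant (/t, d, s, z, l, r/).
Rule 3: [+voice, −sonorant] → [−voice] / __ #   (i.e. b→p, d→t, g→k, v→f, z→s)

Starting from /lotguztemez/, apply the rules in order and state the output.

lodgustemes

Rule 1 (regressive voicing assimilation): /t/ precedes the voiced obstruent /g/, so it voices to [d] by assimilation. /z/ precedes the voiceless obstruent /t/, so it devoices to [s] by assimilation. /lotguztemez/ → lodgustemez.
Rule 2 (nasal place assimilation): no segment meets the environment; /lodgustemez/ is unchanged.
Rule 3 (final devoicing): /z/ is a voiced obstruent in word-final position, so it devoices to [s]. /lodgustemez/ → lodgustemes.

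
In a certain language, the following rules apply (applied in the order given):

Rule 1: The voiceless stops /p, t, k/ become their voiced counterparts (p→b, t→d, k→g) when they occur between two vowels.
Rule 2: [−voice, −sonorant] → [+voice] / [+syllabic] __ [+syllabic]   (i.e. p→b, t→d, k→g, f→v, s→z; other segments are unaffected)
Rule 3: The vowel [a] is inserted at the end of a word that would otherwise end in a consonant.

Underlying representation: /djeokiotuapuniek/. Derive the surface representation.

djeogioduabunieka

Rule 1 (intervocalic voicing): /k/ is a voiceless stop between vowels /o/ and /i/, so it voices to [g]. /t/ is a voiceless stop between vowels /o/ and /u/, so it voices to [d]. /p/ is a voiceless stop between vowels /a/ and /u/, so it voices to [b]. /djeokiotuapuniek/ → djeogioduabuniek.
Rule 2 (intervocalic voicing): no segment meets the environment; /djeogioduabuniek/ is unchanged.
Rule 3 (final a-epenthesis): the form ends in the consonant /k/, so [a] is inserted word-finally. /djeogioduabuniek/ → djeogioduabunieka.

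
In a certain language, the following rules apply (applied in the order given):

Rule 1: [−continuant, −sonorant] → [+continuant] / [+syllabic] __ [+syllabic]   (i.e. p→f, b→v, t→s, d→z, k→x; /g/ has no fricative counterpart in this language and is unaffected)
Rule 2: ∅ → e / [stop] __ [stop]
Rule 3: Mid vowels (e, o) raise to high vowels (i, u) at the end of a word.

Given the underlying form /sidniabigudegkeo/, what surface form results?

sidniaviguzegekeu

Rule 1 (intervocalic spirantization): /b/ is a stop between vowels /a/ and /i/, so it spirantizes to the fricative [v]. /d/ is a stop between vowels /u/ and /e/, so it spirantizes to the fricative [z]. /sidniabigudegkeo/ → sidniaviguzegkeo.
Rule 2 (stop-cluster e-epenthesis): /g/ and /k/ form a stop–stop cluster, so [e] is inserted between them. /sidniaviguzegkeo/ → sidniaviguzegekeo.
Rule 3 (final vowel raising): /o/ is a mid vowel in word-final position, so it raises to [u]. /sidniaviguzegekeo/ → sidniaviguzegekeu.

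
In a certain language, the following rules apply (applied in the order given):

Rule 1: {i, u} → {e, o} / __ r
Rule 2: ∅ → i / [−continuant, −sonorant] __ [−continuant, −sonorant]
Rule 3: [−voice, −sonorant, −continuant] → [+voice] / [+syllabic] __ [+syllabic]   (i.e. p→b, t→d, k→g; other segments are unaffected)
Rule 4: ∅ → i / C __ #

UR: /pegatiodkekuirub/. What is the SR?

Rule 1 (pre-rhotic lowering): /i/ is a high vowel immediately before /r/, so it lowers to [e]. /pegatiodkekuirub/ → pegatiodkekuerub.
Rule 2 (stop-cluster i-epenthesis): /d/ and /k/ form a stop–stop cluster, so [i] is inserted between them. /pegatiodkekuerub/ → pegatiodikekuerub.
Rule 3 (intervocalic voicing): /t/ is a voiceless stop between vowels /a/ and /i/, so it voices to [d]. /k/ is a voiceless stop between vowels /i/ and /e/, so it voices to [g]. /k/ is a voiceless stop between vowels /e/ and /u/, so it voices to [g]. /pegatiodikekuerub/ → pegadiodigeguerub.
Rule 4 (final i-epenthesis): the form ends in the consonant /b/, so [i] is inserted word-finally. /pegadiodigeguerub/ → pegadiodigeguerubi.

pegadiodigeguerubi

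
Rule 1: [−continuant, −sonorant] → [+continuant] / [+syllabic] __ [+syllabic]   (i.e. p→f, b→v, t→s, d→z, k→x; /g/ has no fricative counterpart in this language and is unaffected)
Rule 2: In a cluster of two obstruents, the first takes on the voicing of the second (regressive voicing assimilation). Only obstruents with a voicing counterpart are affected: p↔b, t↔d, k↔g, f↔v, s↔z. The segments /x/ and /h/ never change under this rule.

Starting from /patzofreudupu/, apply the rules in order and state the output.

Rule 1 (intervocalic spirantization): /d/ is a stop between vowels /u/ and /u/, so it spirantizes to the fricative [z]. /p/ is a stop between vowels /u/ and /u/, so it spirantizes to the fricative [f]. /patzofreudupu/ → patzofreuzufu.
Rule 2 (regressive voicing assimilation): /t/ precedes the voiced obstruent /z/, so it voices to [d] by assimilation. /patzofreuzufu/ → padzofreuzufu.

padzofreuzufu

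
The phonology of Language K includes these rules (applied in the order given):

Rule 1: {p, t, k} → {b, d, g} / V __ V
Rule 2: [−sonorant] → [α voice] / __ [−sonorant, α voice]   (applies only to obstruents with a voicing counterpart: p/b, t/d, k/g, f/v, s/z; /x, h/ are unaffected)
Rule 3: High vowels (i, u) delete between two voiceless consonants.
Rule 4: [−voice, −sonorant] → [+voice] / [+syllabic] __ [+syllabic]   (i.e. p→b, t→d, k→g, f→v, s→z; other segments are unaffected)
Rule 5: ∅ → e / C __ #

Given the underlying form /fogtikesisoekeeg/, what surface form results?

foktigessoegeege

Rule 1 (intervocalic voicing): /k/ is a voiceless stop between vowels /i/ and /e/, so it voices to [g]. /k/ is a voiceless stop between vowels /e/ and /e/, so it voices to [g]. /fogtikesisoekeeg/ → fogtigesisoegeeg.
Rule 2 (regressive voicing assimilation): /g/ precedes the voiceless obstruent /t/, so it devoices to [k] by assimilation. /fogtigesisoegeeg/ → foktigesisoegeeg.
Rule 3 (high vowel syncope): /i/ is a high vowel flanked by voiceless consonants /s/ and /s/, so it deletes. /foktigesisoegeeg/ → foktigessoegeeg.
Rule 4 (intervocalic voicing): no segment meets the environment; /foktigessoegeeg/ is unchanged.
Rule 5 (final e-epenthesis): the form ends in the consonant /g/, so [e] is inserted word-finally. /foktigessoegeeg/ → foktigessoegeege.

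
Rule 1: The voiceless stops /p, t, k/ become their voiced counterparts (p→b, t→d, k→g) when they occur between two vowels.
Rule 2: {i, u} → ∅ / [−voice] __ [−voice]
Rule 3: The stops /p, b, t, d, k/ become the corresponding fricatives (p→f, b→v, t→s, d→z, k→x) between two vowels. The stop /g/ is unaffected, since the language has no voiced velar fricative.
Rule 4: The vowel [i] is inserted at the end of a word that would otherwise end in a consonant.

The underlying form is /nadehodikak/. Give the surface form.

nazehozigaki

Rule 1 (intervocalic voicing): /k/ is a voiceless stop between vowels /i/ and /a/, so it voices to [g]. /nadehodikak/ → nadehodigak.
Rule 2 (high vowel syncope): no segment meets the environment; /nadehodigak/ is unchanged.
Rule 3 (intervocalic spirantization): /d/ is a stop between vowels /a/ and /e/, so it spirantizes to the fricative [z]. /d/ is a stop between vowels /o/ and /i/, so it spirantizes to the fricative [z]. /nadehodigak/ → nazehozigak.
Rule 4 (final i-epenthesis): the form ends in the consonant /k/, so [i] is inserted word-finally. /nazehozigak/ → nazehozigaki.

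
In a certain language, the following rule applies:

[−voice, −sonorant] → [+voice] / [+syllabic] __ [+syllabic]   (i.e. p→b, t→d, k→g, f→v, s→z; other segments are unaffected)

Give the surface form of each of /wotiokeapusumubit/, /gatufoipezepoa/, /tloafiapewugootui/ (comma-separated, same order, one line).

/wotiokeapusumubit/: /t/ is a voiceless obstruent between vowels /o/ and /i/, so it voices to [d]. /k/ is a voiceless obstruent between vowels /o/ and /e/, so it voices to [g]. /p/ is a voiceless obstruent between vowels /a/ and /u/, so it voices to [b]. /s/ is a voiceless obstruent between vowels /u/ and /u/, so it voices to [z]. → [wodiogeabuzumubit].
/gatufoipezepoa/: /t/ is a voiceless obstruent between vowels /a/ and /u/, so it voices to [d]. /f/ is a voiceless obstruent between vowels /u/ and /o/, so it voices to [v]. /p/ is a voiceless obstruent between vowels /i/ and /e/, so it voices to [b]. /p/ is a voiceless obstruent between vowels /e/ and /o/, so it voices to [b]. → [gaduvoibezeboa].
/tloafiapewugootui/: /f/ is a voiceless obstruent between vowels /a/ and /i/, so it voices to [v]. /p/ is a voiceless obstruent between vowels /a/ and /e/, so it voices to [b]. /t/ is a voiceless obstruent between vowels /o/ and /u/, so it voices to [d]. → [tloaviabewugoodui].

wodiogeabuzumubit, gaduvoibezeboa, tloaviabewugoodui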